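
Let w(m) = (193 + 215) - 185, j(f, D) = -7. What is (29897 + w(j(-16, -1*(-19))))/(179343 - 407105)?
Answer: -15060/113881 ≈ -0.13224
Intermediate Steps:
w(m) = 223 (w(m) = 408 - 185 = 223)
(29897 + w(j(-16, -1*(-19))))/(179343 - 407105) = (29897 + 223)/(179343 - 407105) = 30120/(-227762) = 30120*(-1/227762) = -15060/113881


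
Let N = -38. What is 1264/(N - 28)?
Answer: -632/33 ≈ -19.152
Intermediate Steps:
1264/(N - 28) = 1264/(-38 - 28) = 1264/(-66) = -1/66*1264 = -632/33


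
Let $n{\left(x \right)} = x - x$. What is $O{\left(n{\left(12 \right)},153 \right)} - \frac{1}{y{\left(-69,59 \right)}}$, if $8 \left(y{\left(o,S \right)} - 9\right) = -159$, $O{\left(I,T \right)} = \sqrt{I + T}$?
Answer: $\frac{8}{87} + 3 \sqrt{17} \approx 12.461$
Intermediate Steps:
$n{\left(x \right)} = 0$
$y{\left(o,S \right)} = - \frac{87}{8}$ ($y{\left(o,S \right)} = 9 + \frac{1}{8} \left(-159\right) = 9 - \frac{159}{8} = - \frac{87}{8}$)
$O{\left(n{\left(12 \right)},153 \right)} - \frac{1}{y{\left(-69,59 \right)}} = \sqrt{0 + 153} - \frac{1}{- \frac{87}{8}} = \sqrt{153} - - \frac{8}{87} = 3 \sqrt{17} + \frac{8}{87} = \frac{8}{87} + 3 \sqrt{17}$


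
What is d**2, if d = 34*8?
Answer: 73984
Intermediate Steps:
d = 272
d**2 = 272**2 = 73984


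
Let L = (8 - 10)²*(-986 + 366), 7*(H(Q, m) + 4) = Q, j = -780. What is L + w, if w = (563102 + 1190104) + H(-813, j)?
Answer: 12254241/7 ≈ 1.7506e+6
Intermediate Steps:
H(Q, m) = -4 + Q/7
L = -2480 (L = (-2)²*(-620) = 4*(-620) = -2480)
w = 12271601/7 (w = (563102 + 1190104) + (-4 + (⅐)*(-813)) = 1753206 + (-4 - 813/7) = 1753206 - 841/7 = 12271601/7 ≈ 1.7531e+6)
L + w = -2480 + 12271601/7 = 12254241/7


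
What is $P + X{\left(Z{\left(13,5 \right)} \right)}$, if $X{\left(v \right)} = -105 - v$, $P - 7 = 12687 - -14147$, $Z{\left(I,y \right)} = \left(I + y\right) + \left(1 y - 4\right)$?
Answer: $26717$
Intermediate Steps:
$Z{\left(I,y \right)} = -4 + I + 2 y$ ($Z{\left(I,y \right)} = \left(I + y\right) + \left(y - 4\right) = \left(I + y\right) + \left(-4 + y\right) = -4 + I + 2 y$)
$P = 26841$ ($P = 7 + \left(12687 - -14147\right) = 7 + \left(12687 + 14147\right) = 7 + 26834 = 26841$)
$P + X{\left(Z{\left(13,5 \right)} \right)} = 26841 - \left(114 + 10\right) = 26841 - 124 = 26717$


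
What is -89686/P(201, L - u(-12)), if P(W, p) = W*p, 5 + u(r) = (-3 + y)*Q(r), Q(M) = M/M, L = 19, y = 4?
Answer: -89686/4623 ≈ -19.400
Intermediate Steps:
Q(M) = 1
u(r) = -4 (u(r) = -5 + (-3 + 4)*1 = -5 + 1*1 = -5 + 1 = -4)
-89686/P(201, L - u(-12)) = -89686*1/(201*(19 - 1*(-4))) = -89686*1/(201*(19 + 4)) = -89686/(201*23) = -89686/4623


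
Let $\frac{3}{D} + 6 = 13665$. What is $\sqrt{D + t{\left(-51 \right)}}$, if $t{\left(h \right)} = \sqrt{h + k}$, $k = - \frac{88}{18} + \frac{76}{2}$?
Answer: $\frac{\sqrt{40977 + 62189427 i \sqrt{161}}}{13659} \approx 1.4543 + 1.4542 i$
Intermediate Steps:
$k = \frac{298}{9}$ ($k = \left(-88\right) \frac{1}{18} + 76 \cdot \frac{1}{2} = - \frac{44}{9} + 38 = \frac{298}{9} \approx 33.111$)
$t{\left(h \right)} = \sqrt{\frac{298}{9} + h}$ ($t{\left(h \right)} = \sqrt{h + \frac{298}{9}} = \sqrt{\frac{298}{9} + h}$)
$D = \frac{1}{4553}$ ($D = \frac{3}{-6 + 13665} = \frac{3}{13659} = 3 \cdot \frac{1}{13659} = \frac{1}{4553} \approx 0.00021964$)
$\sqrt{D + t{\left(-51 \right)}} = \sqrt{\frac{1}{4553} + \frac{\sqrt{298 + 9 \left(-51\right)}}{3}} = \sqrt{\frac{1}{4553} + \frac{\sqrt{298 - 459}}{3}} = \sqrt{\frac{1}{4553} + \frac{\sqrt{-161}}{3}} = \sqrt{\frac{1}{4553} + \frac{i \sqrt{161}}{3}}$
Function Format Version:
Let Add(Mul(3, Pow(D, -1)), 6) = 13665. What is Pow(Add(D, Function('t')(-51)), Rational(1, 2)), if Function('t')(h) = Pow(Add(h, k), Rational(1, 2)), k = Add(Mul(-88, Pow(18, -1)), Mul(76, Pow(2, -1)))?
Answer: Mul(Rational(1, 13659), Pow(Add(40977, Mul(62189427, I, Pow(161, Rational(1, 2)))), Rational(1, 2))) ≈ Add(1.4543, Mul(1.4542, I))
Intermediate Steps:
k = Rational(298, 9) (k = Add(Mul(-88, Rational(1, 18)), Mul(76, Rational(1, 2))) = Add(Rational(-44, 9), 38) = Rational(298, 9) ≈ 33.111)
Function('t')(h) = Pow(Add(Rational(298, 9), h), Rational(1, 2)) (Function('t')(h) = Pow(Add(h, Rational(298, 9)), Rational(1, 2)) = Pow(Add(Rational(298, 9), h), Rational(1, 2)))
D = Rational(1, 4553) (D = Mul(3, Pow(Add(-6, 13665), -1)) = Mul(3, Pow(13659, -1)) = Mul(3, Rational(1, 13659)) = Rational(1, 4553) ≈ 0.00021964)
Pow(Add(D, Function('t')(-51)), Rational(1, 2)) = Pow(Add(Rational(1, 4553), Mul(Rational(1, 3), Pow(Add(298, Mul(9, -51)), Rational(1, 2)))), Rational(1, 2)) = Pow(Add(Rational(1, 4553), Mul(Rational(1, 3), Pow(Add(298, -459), Rational(1, 2)))), Rational(1, 2)) = Pow(Add(Rational(1, 4553), Mul(Rational(1, 3), Pow(-161, Rational(1, 2)))), Rational(1, 2)) = Pow(Add(Rational(1, 4553), Mul(Rational(1, 3), Mul(I, Pow(161, Rational(1, 2))))), Rational(1, 2)) = Pow(Add(Rational(1, 4553), Mul(Rational(1, 3), I, Pow(161, Rational(1, 2)))), Rational(1, 2))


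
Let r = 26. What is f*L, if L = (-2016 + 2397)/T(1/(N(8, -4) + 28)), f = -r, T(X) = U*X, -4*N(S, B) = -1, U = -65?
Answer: 43053/10 ≈ 4305.3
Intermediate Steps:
N(S, B) = ¼ (N(S, B) = -¼*(-1) = ¼)
T(X) = -65*X
f = -26 (f = -1*26 = -26)
L = -43053/260 (L = (-2016 + 2397)/((-65/(¼ + 28))) = 381/((-65/113/4)) = 381/((-65*4/113)) = 381/(-260/113) = 381*(-113/260) = -43053/260 ≈ -165.59)
f*L = -26*(-43053/260) = 43053/10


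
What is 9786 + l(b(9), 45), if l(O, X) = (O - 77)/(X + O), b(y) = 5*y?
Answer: 440354/45 ≈ 9785.6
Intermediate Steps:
l(O, X) = (-77 + O)/(O + X)
9786 + l(b(9), 45) = 9786 + (-77 + 5*9)/(5*9 + 45) = 9786 + (-77 + 45)/(45 + 45) = 9786 - 32/90 = 9786 + (1/90)*(-32) = 9786 - 16/45 = 440354/45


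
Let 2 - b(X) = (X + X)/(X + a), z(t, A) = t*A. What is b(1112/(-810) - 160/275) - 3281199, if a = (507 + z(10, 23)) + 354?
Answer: -15919373623893/4851697 ≈ -3.2812e+6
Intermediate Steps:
z(t, A) = A*t
a = 1091 (a = (507 + 23*10) + 354 = (507 + 230) + 354 = 737 + 354 = 1091)
b(X) = 2 - 2*X/(1091 + X) (b(X) = 2 - (X + X)/(X + 1091) = 2 - 2*X/(1091 + X))
b(1112/(-810) - 160/275) - 3281199 = 2182/(1091 + (1112/(-810) - 160/275)) - 3281199 = 2182/(1091 + (1112*(-1/810) - 160*1/275)) - 3281199 = 2182/(1091 + (-556/405 - 32/55)) - 3281199 = 2182/(1091 - 8708/4455) - 3281199 = 2182/(4851697/4455) - 3281199 = 2182*(4455/4851697) - 3281199 = 9720810/4851697 - 3281199 = -15919373623893/4851697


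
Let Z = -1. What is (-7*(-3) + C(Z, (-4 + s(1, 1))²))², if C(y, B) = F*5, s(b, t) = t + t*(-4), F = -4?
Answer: 1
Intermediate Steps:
s(b, t) = -3*t (s(b, t) = t - 4*t = -3*t)
C(y, B) = -20 (C(y, B) = -4*5 = -20)
(-7*(-3) + C(Z, (-4 + s(1, 1))²))² = (-7*(-3) - 20)² = (21 - 20)² = 1² = 1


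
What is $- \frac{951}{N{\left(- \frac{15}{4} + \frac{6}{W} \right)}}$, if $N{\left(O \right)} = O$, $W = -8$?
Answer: $\frac{634}{3} \approx 211.33$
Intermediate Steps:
$- \frac{951}{N{\left(- \frac{15}{4} + \frac{6}{W} \right)}} = - \frac{951}{- \frac{15}{4} + \frac{6}{-8}} = - \frac{951}{\left(-15\right) \frac{1}{4} + 6 \left(- \frac{1}{8}\right)} = - \frac{951}{- \frac{15}{4} - \frac{3}{4}} = - \frac{951}{- \frac{9}{2}} = \left(-951\right) \left(- \frac{2}{9}\right) = \frac{634}{3}$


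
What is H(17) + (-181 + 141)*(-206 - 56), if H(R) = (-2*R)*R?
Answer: 9902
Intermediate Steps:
H(R) = -2*R²
H(17) + (-181 + 141)*(-206 - 56) = -2*17² + (-181 + 141)*(-206 - 56) = -2*289 - 40*(-262) = -578 + 10480 = 9902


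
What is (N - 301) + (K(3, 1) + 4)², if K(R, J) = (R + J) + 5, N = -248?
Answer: -380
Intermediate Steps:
K(R, J) = 5 + J + R (K(R, J) = (J + R) + 5 = 5 + J + R)
(N - 301) + (K(3, 1) + 4)² = (-248 - 301) + ((5 + 1 + 3) + 4)² = -549 + (9 + 4)² = -549 + 13² = -549 + 169 = -380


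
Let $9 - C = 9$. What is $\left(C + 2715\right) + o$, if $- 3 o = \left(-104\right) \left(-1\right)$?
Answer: $\frac{8041}{3} \approx 2680.3$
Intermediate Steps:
$C = 0$ ($C = 9 - 9 = 0$)
$o = - \frac{104}{3}$ ($o = - \frac{\left(-104\right) \left(-1\right)}{3} = \left(- \frac{1}{3}\right) 104 = - \frac{104}{3} \approx -34.667$)
$\left(C + 2715\right) + o = \left(0 + 2715\right) - \frac{104}{3} = 2715 - \frac{104}{3} = \frac{8041}{3}$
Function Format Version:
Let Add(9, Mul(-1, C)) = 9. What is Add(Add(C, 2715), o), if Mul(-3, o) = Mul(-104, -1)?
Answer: Rational(8041, 3) ≈ 2680.3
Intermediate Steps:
C = 0 (C = Add(9, Mul(-1, 9)) = Add(9, -9) = 0)
o = Rational(-104, 3) (o = Mul(Rational(-1, 3), Mul(-104, -1)) = Mul(Rational(-1, 3), 104) = Rational(-104, 3) ≈ -34.667)
Add(Add(C, 2715), o) = Add(Add(0, 2715), Rational(-104, 3)) = Add(2715, Rational(-104, 3)) = Rational(8041, 3)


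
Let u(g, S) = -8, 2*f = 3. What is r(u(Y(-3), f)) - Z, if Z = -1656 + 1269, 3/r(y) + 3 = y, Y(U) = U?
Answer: 4254/11 ≈ 386.73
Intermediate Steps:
f = 3/2 (f = (1/2)*3 = 3/2 ≈ 1.5000)
r(y) = 3/(-3 + y)
Z = -387
r(u(Y(-3), f)) - Z = 3/(-3 - 8) - 1*(-387) = 3/(-11) + 387 = 3*(-1/11) + 387 = -3/11 + 387 = 4254/11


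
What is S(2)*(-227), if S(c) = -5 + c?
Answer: 681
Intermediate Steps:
S(2)*(-227) = (-5 + 2)*(-227) = -3*(-227) = 681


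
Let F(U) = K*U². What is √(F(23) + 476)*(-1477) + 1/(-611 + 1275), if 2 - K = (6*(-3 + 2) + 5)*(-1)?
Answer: 1/664 - 1477*√1005 ≈ -46823.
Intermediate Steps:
K = 1 (K = 2 - (6*(-3 + 2) + 5)*(-1) = 2 - (6*(-1) + 5)*(-1) = 2 - (-6 + 5)*(-1) = 2 - (-1)*(-1) = 2 - 1*1 = 2 - 1 = 1)
F(U) = U² (F(U) = 1*U² = U²)
√(F(23) + 476)*(-1477) + 1/(-611 + 1275) = √(23² + 476)*(-1477) + 1/(-611 + 1275) = √(529 + 476)*(-1477) + 1/664 = √1005*(-1477) + 1/664 = -1477*√1005 + 1/664 = 1/664 - 1477*√1005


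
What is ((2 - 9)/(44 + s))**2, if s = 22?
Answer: 49/4356 ≈ 0.011249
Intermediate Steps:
((2 - 9)/(44 + s))**2 = ((2 - 9)/(44 + 22))**2 = (-7/66)**2 = 49/4356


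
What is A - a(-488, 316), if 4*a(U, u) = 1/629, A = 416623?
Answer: 1048223467/2516 ≈ 4.1662e+5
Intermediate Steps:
a(U, u) = 1/2516 (a(U, u) = (¼)/629 = (¼)*(1/629) = 1/2516)
A - a(-488, 316) = 416623 - 1*1/2516 = 416623 - 1/2516 = 1048223467/2516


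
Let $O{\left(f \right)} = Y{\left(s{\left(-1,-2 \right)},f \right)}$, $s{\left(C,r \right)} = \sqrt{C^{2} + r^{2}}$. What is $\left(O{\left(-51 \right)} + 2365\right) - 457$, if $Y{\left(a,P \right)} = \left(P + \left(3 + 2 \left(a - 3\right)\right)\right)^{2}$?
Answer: $4844 - 216 \sqrt{5} \approx 4361.0$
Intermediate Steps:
$Y{\left(a,P \right)} = \left(-3 + P + 2 a\right)^{2}$ ($Y{\left(a,P \right)} = \left(P + \left(3 + 2 \left(-3 + a\right)\right)\right)^{2} = \left(P + \left(3 + \left(-6 + 2 a\right)\right)\right)^{2} = \left(P + \left(-3 + 2 a\right)\right)^{2} = \left(-3 + P + 2 a\right)^{2}$)
$O{\left(f \right)} = \left(-3 + f + 2 \sqrt{5}\right)^{2}$ ($O{\left(f \right)} = \left(-3 + f + 2 \sqrt{\left(-1\right)^{2} + \left(-2\right)^{2}}\right)^{2} = \left(-3 + f + 2 \sqrt{1 + 4}\right)^{2} = \left(-3 + f + 2 \sqrt{5}\right)^{2}$)
$\left(O{\left(-51 \right)} + 2365\right) - 457 = \left(\left(-3 - 51 + 2 \sqrt{5}\right)^{2} + 2365\right) - 457 = \left(\left(-54 + 2 \sqrt{5}\right)^{2} + 2365\right) - 457 = \left(2365 + \left(-54 + 2 \sqrt{5}\right)^{2}\right) - 457 = 1908 + \left(-54 + 2 \sqrt{5}\right)^{2}$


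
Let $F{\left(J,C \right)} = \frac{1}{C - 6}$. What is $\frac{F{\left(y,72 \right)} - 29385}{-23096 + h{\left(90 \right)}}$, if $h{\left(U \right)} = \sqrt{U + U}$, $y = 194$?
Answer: $\frac{5599073783}{4400756547} + \frac{1939409 \sqrt{5}}{5867675396} \approx 1.273$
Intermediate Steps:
$F{\left(J,C \right)} = \frac{1}{-6 + C}$
$h{\left(U \right)} = \sqrt{2} \sqrt{U}$ ($h{\left(U \right)} = \sqrt{2 U} = \sqrt{2} \sqrt{U}$)
$\frac{F{\left(y,72 \right)} - 29385}{-23096 + h{\left(90 \right)}} = \frac{\frac{1}{-6 + 72} - 29385}{-23096 + \sqrt{2} \sqrt{90}} = \frac{\frac{1}{66} - 29385}{-23096 + \sqrt{2} \cdot 3 \sqrt{10}} = \frac{\frac{1}{66} - 29385}{-23096 + 6 \sqrt{5}} = - \frac{1939409}{66 \left(-23096 + 6 \sqrt{5}\right)}$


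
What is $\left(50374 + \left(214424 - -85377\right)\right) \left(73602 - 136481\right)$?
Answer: $-22018653825$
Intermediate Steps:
$\left(50374 + \left(214424 - -85377\right)\right) \left(73602 - 136481\right) = \left(50374 + \left(214424 + 85377\right)\right) \left(-62879\right) = \left(50374 + 299801\right) \left(-62879\right) = 350175 \left(-62879\right) = -22018653825$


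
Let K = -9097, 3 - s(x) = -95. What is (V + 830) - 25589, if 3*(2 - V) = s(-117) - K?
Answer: -27822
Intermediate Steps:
s(x) = 98 (s(x) = 3 - 1*(-95) = 3 + 95 = 98)
V = -3063 (V = 2 - (98 - 1*(-9097))/3 = 2 - (98 + 9097)/3 = 2 - ⅓*9195 = 2 - 3065 = -3063)
(V + 830) - 25589 = (-3063 + 830) - 25589 = -2233 - 25589 = -27822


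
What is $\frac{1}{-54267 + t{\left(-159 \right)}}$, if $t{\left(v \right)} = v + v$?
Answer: $- \frac{1}{54585} \approx -1.832 \cdot 10^{-5}$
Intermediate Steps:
$t{\left(v \right)} = 2 v$
$\frac{1}{-54267 + t{\left(-159 \right)}} = \frac{1}{-54267 + 2 \left(-159\right)} = \frac{1}{-54267 - 318} = \frac{1}{-54585} = - \frac{1}{54585}$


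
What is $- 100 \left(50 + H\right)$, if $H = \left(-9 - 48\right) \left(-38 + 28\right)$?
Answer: $-62000$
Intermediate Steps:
$H = 570$ ($H = \left(-57\right) \left(-10\right) = 570$)
$- 100 \left(50 + H\right) = - 100 \left(50 + 570\right) = \left(-100\right) 620 = -62000$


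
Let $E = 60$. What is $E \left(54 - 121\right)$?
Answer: $-4020$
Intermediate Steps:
$E \left(54 - 121\right) = 60 \left(54 - 121\right) = 60 \left(-67\right) = -4020$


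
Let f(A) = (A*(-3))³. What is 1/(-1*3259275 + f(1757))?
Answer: -1/146449776786 ≈ -6.8283e-12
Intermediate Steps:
f(A) = -27*A³ (f(A) = (-3*A)³ = -27*A³)
1/(-1*3259275 + f(1757)) = 1/(-1*3259275 - 27*1757³) = 1/(-3259275 - 27*5423945093) = 1/(-3259275 - 146446517511) = 1/(-146449776786) = -1/146449776786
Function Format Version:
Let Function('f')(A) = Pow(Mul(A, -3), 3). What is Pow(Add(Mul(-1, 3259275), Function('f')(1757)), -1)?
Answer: Rational(-1, 146449776786) ≈ -6.8283e-12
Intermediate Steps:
Function('f')(A) = Mul(-27, Pow(A, 3)) (Function('f')(A) = Pow(Mul(-3, A), 3) = Mul(-27, Pow(A, 3)))
Pow(Add(Mul(-1, 3259275), Function('f')(1757)), -1) = Pow(Add(Mul(-1, 3259275), Mul(-27, Pow(1757, 3))), -1) = Pow(Add(-3259275, Mul(-27, 5423945093)), -1) = Pow(Add(-3259275, -146446517511), -1) = Pow(-146449776786, -1) = Rational(-1, 146449776786)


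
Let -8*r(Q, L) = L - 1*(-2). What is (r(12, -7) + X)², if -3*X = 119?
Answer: 877969/576 ≈ 1524.3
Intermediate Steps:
X = -119/3 (X = -⅓*119 = -119/3 ≈ -39.667)
r(Q, L) = -¼ - L/8 (r(Q, L) = -(L - 1*(-2))/8 = -(L + 2)/8 = -(2 + L)/8 = -¼ - L/8)
(r(12, -7) + X)² = ((-¼ - ⅛*(-7)) - 119/3)² = ((-¼ + 7/8) - 119/3)² = (5/8 - 119/3)² = (-937/24)² = 877969/576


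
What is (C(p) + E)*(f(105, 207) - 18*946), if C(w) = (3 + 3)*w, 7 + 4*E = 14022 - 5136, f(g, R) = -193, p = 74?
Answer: -183489755/4 ≈ -4.5872e+7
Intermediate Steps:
E = 8879/4 (E = -7/4 + (14022 - 5136)/4 = -7/4 + (1/4)*8886 = -7/4 + 4443/2 = 8879/4 ≈ 2219.8)
C(w) = 6*w
(C(p) + E)*(f(105, 207) - 18*946) = (6*74 + 8879/4)*(-193 - 18*946) = (444 + 8879/4)*(-193 - 17028) = (10655/4)*(-17221) = -183489755/4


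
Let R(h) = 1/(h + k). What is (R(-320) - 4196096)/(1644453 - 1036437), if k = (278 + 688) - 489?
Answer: -658787071/95458512 ≈ -6.9013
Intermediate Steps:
k = 477 (k = 966 - 489 = 477)
R(h) = 1/(477 + h) (R(h) = 1/(h + 477) = 1/(477 + h))
(R(-320) - 4196096)/(1644453 - 1036437) = (1/(477 - 320) - 4196096)/(1644453 - 1036437) = (1/157 - 4196096)/608016 = (1/157 - 4196096)*(1/608016) = -658787071/157*1/608016 = -658787071/95458512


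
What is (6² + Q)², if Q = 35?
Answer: 5041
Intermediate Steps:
(6² + Q)² = (6² + 35)² = (36 + 35)² = 71² = 5041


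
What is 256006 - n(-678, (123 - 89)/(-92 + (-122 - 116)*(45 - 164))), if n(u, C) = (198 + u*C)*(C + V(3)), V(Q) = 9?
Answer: 16883761427554/66411075 ≈ 2.5423e+5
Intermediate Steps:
n(u, C) = (9 + C)*(198 + C*u) (n(u, C) = (198 + u*C)*(C + 9) = (198 + C*u)*(9 + C) = (9 + C)*(198 + C*u))
256006 - n(-678, (123 - 89)/(-92 + (-122 - 116)*(45 - 164))) = 256006 - (1782 + 198*((123 - 89)/(-92 + (-122 - 116)*(45 - 164))) - 678*(123 - 89)²/(-92 + (-122 - 116)*(45 - 164))² + 9*((123 - 89)/(-92 + (-122 - 116)*(45 - 164)))*(-678)) = 256006 - (1782 + 198*(34/(-92 - 238*(-119))) - 678*1156/(-92 - 238*(-119))² + 9*(34/(-92 - 238*(-119)))*(-678)) = 256006 - (1782 + 198*(34/(-92 + 28322)) - 678*1156/(-92 + 28322)² + 9*(34/(-92 + 28322))*(-678)) = 256006 - (1782 + 198*(34/28230) - 678*(34/28230)² + 9*(34/28230)*(-678)) = 256006 - (1782 + 198*(34*(1/28230)) - 678*(34*(1/28230))² + 9*(34*(1/28230))*(-678)) = 256006 - (1782 + 198*(17/14115) - 678*(17/14115)² + 9*(17/14115)*(-678)) = 256006 - (1782 + 1122/4705 - 678*289/199233225 - 34578/4705) = 256006 - (1782 + 1122/4705 - 65314/66411075 - 34578/4705) = 256006 - 1*117872238896/66411075 = 256006 - 117872238896/66411075 = 16883761427554/66411075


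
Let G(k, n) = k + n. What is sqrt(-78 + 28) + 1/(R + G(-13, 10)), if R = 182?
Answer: 1/179 + 5*I*sqrt(2) ≈ 0.0055866 + 7.0711*I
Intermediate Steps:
sqrt(-78 + 28) + 1/(R + G(-13, 10)) = sqrt(-78 + 28) + 1/(182 + (-13 + 10)) = sqrt(-50) + 1/(182 - 3) = 5*I*sqrt(2) + 1/179 = 1/179 + 5*I*sqrt(2)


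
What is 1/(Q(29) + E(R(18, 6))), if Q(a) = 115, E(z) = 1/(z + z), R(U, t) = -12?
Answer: 24/2759 ≈ 0.0086988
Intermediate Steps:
E(z) = 1/(2*z)
1/(Q(29) + E(R(18, 6))) = 1/(115 + (½)/(-12)) = 1/(115 + (½)*(-1/12)) = 1/(115 - 1/24) = 1/(2759/24) = 24/2759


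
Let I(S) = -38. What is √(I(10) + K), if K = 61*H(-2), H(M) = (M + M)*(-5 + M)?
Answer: √1670 ≈ 40.866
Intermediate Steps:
H(M) = 2*M*(-5 + M) (H(M) = (2*M)*(-5 + M) = 2*M*(-5 + M))
K = 1708 (K = 61*(2*(-2)*(-5 - 2)) = 61*(2*(-2)*(-7)) = 61*28 = 1708)
√(I(10) + K) = √(-38 + 1708) = √1670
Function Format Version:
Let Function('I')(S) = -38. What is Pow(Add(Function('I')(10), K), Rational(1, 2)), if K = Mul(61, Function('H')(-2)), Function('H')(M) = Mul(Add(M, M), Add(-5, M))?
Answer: Pow(1670, Rational(1, 2)) ≈ 40.866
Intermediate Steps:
Function('H')(M) = Mul(2, M, Add(-5, M)) (Function('H')(M) = Mul(Mul(2, M), Add(-5, M)) = Mul(2, M, Add(-5, M)))
K = 1708 (K = Mul(61, Mul(2, -2, Add(-5, -2))) = Mul(61, Mul(2, -2, -7)) = Mul(61, 28) = 1708)
Pow(Add(Function('I')(10), K), Rational(1, 2)) = Pow(Add(-38, 1708), Rational(1, 2)) = Pow(1670, Rational(1, 2))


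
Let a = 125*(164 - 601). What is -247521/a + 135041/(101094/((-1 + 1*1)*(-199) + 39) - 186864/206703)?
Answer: 422460579709227/7457971024250 ≈ 56.646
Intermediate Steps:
a = -54625 (a = 125*(-437) = -54625)
-247521/a + 135041/(101094/((-1 + 1*1)*(-199) + 39) - 186864/206703) = -247521/(-54625) + 135041/(101094/((-1 + 1*1)*(-199) + 39) - 186864/206703) = -247521*(-1/54625) + 135041/(101094/((-1 + 1)*(-199) + 39) - 186864*1/206703) = 247521/54625 + 135041/(101094/(0*(-199) + 39) - 3664/4053) = 247521/54625 + 135041/(101094/(0 + 39) - 3664/4053) = 247521/54625 + 135041/(101094/39 - 3664/4053) = 247521/54625 + 135041/(101094*(1/39) - 3664/4053) = 247521/54625 + 135041/(33698/13 - 3664/4053) = 247521/54625 + 135041/(136530362/52689) = 247521/54625 + 135041*(52689/136530362) = 247521/54625 + 7115175249/136530362 = 422460579709227/7457971024250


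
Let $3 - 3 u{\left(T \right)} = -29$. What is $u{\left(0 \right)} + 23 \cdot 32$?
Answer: $\frac{2240}{3} \approx 746.67$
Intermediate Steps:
$u{\left(T \right)} = \frac{32}{3}$ ($u{\left(T \right)} = 1 - - \frac{29}{3} = 1 + \frac{29}{3} = \frac{32}{3}$)
$u{\left(0 \right)} + 23 \cdot 32 = \frac{32}{3} + 23 \cdot 32 = \frac{32}{3} + 736 = \frac{2240}{3}$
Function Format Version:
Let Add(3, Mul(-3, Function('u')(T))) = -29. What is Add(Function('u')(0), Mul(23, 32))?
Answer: Rational(2240, 3) ≈ 746.67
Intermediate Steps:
Function('u')(T) = Rational(32, 3) (Function('u')(T) = Add(1, Mul(Rational(-1, 3), -29)) = Add(1, Rational(29, 3)) = Rational(32, 3))
Add(Function('u')(0), Mul(23, 32)) = Add(Rational(32, 3), Mul(23, 32)) = Add(Rational(32, 3), 736) = Rational(2240, 3)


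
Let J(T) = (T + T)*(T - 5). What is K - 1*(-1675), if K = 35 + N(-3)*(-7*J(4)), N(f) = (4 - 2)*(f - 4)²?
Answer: 7198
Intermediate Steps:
J(T) = 2*T*(-5 + T) (J(T) = (2*T)*(-5 + T) = 2*T*(-5 + T))
N(f) = 2*(-4 + f)²
K = 5523 (K = 35 + (2*(-4 - 3)²)*(-14*4*(-5 + 4)) = 35 + (2*(-7)²)*(-14*4*(-1)) = 35 + (2*49)*(-7*(-8)) = 35 + 98*56 = 35 + 5488 = 5523)
K - 1*(-1675) = 5523 - 1*(-1675) = 5523 + 1675 = 7198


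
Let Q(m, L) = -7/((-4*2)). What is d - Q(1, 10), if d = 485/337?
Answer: 1521/2696 ≈ 0.56417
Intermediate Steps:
Q(m, L) = 7/8 (Q(m, L) = -7/(-8) = -7*(-1/8) = 7/8)
d = 485/337 (d = 485*(1/337) = 485/337 ≈ 1.4392)
d - Q(1, 10) = 485/337 - 1*7/8 = 485/337 - 7/8 = 1521/2696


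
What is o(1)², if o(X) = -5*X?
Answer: 25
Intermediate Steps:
o(1)² = (-5*1)² = (-5)² = 25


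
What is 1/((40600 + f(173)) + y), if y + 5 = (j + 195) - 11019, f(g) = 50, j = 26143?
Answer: 1/55964 ≈ 1.7869e-5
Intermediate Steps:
y = 15314 (y = -5 + ((26143 + 195) - 11019) = -5 + (26338 - 11019) = -5 + 15319 = 15314)
1/((40600 + f(173)) + y) = 1/((40600 + 50) + 15314) = 1/(40650 + 15314) = 1/55964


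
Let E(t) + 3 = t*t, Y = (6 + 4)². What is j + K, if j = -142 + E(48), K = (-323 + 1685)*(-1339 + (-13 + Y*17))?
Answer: 476135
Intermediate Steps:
Y = 100 (Y = 10² = 100)
E(t) = -3 + t² (E(t) = -3 + t*t = -3 + t²)
K = 473976 (K = (-323 + 1685)*(-1339 + (-13 + 100*17)) = 1362*(-1339 + (-13 + 1700)) = 1362*(-1339 + 1687) = 1362*348 = 473976)
j = 2159 (j = -142 + (-3 + 48²) = -142 + (-3 + 2304) = -142 + 2301 = 2159)
j + K = 2159 + 473976 = 476135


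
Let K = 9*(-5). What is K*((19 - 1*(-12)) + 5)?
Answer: -1620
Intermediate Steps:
K = -45
K*((19 - 1*(-12)) + 5) = -45*((19 - 1*(-12)) + 5) = -45*((19 + 12) + 5) = -45*(31 + 5) = -45*36 = -1620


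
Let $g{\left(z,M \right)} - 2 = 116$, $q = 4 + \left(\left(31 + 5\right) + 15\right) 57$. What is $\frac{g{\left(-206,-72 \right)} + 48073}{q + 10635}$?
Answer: $\frac{3707}{1042} \approx 3.5576$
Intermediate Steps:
$q = 2911$ ($q = 4 + \left(36 + 15\right) 57 = 4 + 51 \cdot 57 = 4 + 2907 = 2911$)
$g{\left(z,M \right)} = 118$ ($g{\left(z,M \right)} = 2 + 116 = 118$)
$\frac{g{\left(-206,-72 \right)} + 48073}{q + 10635} = \frac{118 + 48073}{2911 + 10635} = \frac{48191}{13546} = 48191 \cdot \frac{1}{13546} = \frac{3707}{1042}$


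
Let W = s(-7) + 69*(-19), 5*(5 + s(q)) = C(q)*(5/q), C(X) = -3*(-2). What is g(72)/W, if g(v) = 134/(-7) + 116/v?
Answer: 2209/165924 ≈ 0.013313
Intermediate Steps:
g(v) = -134/7 + 116/v (g(v) = 134*(-⅐) + 116/v = -134/7 + 116/v)
C(X) = 6
s(q) = -5 + 6/q (s(q) = -5 + (6*(5/q))/5 = -5 + (30/q)/5 = -5 + 6/q)
W = -9218/7 (W = (-5 + 6/(-7)) + 69*(-19) = (-5 + 6*(-⅐)) - 1311 = (-5 - 6/7) - 1311 = -41/7 - 1311 = -9218/7 ≈ -1316.9)
g(72)/W = (-134/7 + 116/72)/(-9218/7) = (-134/7 + 116*(1/72))*(-7/9218) = (-134/7 + 29/18)*(-7/9218) = -2209/126*(-7/9218) = 2209/165924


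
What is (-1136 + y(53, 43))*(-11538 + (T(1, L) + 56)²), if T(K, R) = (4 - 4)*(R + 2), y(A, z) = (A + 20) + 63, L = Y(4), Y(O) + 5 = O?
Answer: 8402000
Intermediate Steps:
Y(O) = -5 + O
L = -1 (L = -5 + 4 = -1)
y(A, z) = 83 + A (y(A, z) = (20 + A) + 63 = 83 + A)
T(K, R) = 0 (T(K, R) = 0*(2 + R) = 0)
(-1136 + y(53, 43))*(-11538 + (T(1, L) + 56)²) = (-1136 + (83 + 53))*(-11538 + (0 + 56)²) = (-1136 + 136)*(-11538 + 56²) = -1000*(-11538 + 3136) = -1000*(-8402) = 8402000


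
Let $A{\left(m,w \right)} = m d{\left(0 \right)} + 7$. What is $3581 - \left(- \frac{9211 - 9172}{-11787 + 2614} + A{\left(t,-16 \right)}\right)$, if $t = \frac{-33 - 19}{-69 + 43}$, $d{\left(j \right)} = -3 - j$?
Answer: $\frac{32839301}{9173} \approx 3580.0$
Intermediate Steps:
$t = 2$ ($t = - \frac{52}{-26} = \left(-52\right) \left(- \frac{1}{26}\right) = 2$)
$A{\left(m,w \right)} = 7 - 3 m$ ($A{\left(m,w \right)} = m \left(-3 - 0\right) + 7 = m \left(-3 + 0\right) + 7 = m \left(-3\right) + 7 = - 3 m + 7 = 7 - 3 m$)
$3581 - \left(- \frac{9211 - 9172}{-11787 + 2614} + A{\left(t,-16 \right)}\right) = 3581 - \left(7 - 6 - \frac{9211 - 9172}{-11787 + 2614}\right) = 3581 + \left(\frac{39}{-9173} - \left(7 - 6\right)\right) = 3581 + \left(39 \left(- \frac{1}{9173}\right) - 1\right) = 3581 - \frac{9212}{9173} = \frac{32839301}{9173}$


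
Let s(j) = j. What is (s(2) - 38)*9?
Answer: -324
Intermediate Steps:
(s(2) - 38)*9 = (2 - 38)*9 = -36*9 = -324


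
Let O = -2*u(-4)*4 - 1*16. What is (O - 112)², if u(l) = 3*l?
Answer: 1024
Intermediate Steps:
O = 80 (O = -6*(-4)*4 - 1*16 = -2*(-12)*4 - 16 = 24*4 - 16 = 96 - 16 = 80)
(O - 112)² = (80 - 112)² = (-32)² = 1024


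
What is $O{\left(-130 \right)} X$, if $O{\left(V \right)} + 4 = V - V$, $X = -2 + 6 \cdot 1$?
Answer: $-16$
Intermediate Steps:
$X = 4$ ($X = -2 + 6 = 4$)
$O{\left(V \right)} = -4$ ($O{\left(V \right)} = -4 + \left(V - V\right) = -4 + 0 = -4$)
$O{\left(-130 \right)} X = \left(-4\right) 4 = -16$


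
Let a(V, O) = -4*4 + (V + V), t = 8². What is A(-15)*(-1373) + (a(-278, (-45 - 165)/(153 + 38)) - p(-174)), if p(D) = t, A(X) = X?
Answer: 19959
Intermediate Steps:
t = 64
p(D) = 64
a(V, O) = -16 + 2*V
A(-15)*(-1373) + (a(-278, (-45 - 165)/(153 + 38)) - p(-174)) = -15*(-1373) + ((-16 + 2*(-278)) - 1*64) = 20595 + ((-16 - 556) - 64) = 20595 + (-572 - 64) = 20595 - 636 = 19959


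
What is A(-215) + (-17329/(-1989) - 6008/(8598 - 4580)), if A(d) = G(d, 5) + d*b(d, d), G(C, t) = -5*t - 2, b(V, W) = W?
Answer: 14202421031/307377 ≈ 46205.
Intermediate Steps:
G(C, t) = -2 - 5*t
A(d) = -27 + d**2 (A(d) = (-2 - 5*5) + d*d = (-2 - 25) + d**2 = -27 + d**2)
A(-215) + (-17329/(-1989) - 6008/(8598 - 4580)) = (-27 + (-215)**2) + (-17329/(-1989) - 6008/(8598 - 4580)) = (-27 + 46225) + (-17329*(-1/1989) - 6008/4018) = 46198 + (1333/153 - 6008*1/4018) = 46198 + (1333/153 - 3004/2009) = 46198 + 2218385/307377 = 14202421031/307377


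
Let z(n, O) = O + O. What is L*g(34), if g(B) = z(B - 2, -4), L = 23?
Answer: -184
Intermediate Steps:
z(n, O) = 2*O
g(B) = -8 (g(B) = 2*(-4) = -8)
L*g(34) = 23*(-8) = -184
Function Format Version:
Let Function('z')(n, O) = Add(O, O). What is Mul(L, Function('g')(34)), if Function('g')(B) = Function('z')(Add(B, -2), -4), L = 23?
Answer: -184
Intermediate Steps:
Function('z')(n, O) = Mul(2, O)
Function('g')(B) = -8 (Function('g')(B) = Mul(2, -4) = -8)
Mul(L, Function('g')(34)) = Mul(23, -8) = -184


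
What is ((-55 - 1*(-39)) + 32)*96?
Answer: 1536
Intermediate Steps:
((-55 - 1*(-39)) + 32)*96 = ((-55 + 39) + 32)*96 = (-16 + 32)*96 = 16*96 = 1536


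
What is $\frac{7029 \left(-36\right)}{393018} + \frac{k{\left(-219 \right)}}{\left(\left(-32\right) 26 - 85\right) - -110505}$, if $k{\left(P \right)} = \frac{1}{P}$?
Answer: $- \frac{1012166449831}{1572057065316} \approx -0.64385$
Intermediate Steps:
$\frac{7029 \left(-36\right)}{393018} + \frac{k{\left(-219 \right)}}{\left(\left(-32\right) 26 - 85\right) - -110505} = \frac{7029 \left(-36\right)}{393018} + \frac{1}{\left(-219\right) \left(\left(\left(-32\right) 26 - 85\right) - -110505\right)} = \left(-253044\right) \frac{1}{393018} - \frac{1}{219 \left(\left(-832 - 85\right) + 110505\right)} = - \frac{42174}{65503} - \frac{1}{219 \left(-917 + 110505\right)} = - \frac{42174}{65503} - \frac{1}{219 \cdot 109588} = - \frac{42174}{65503} - \frac{1}{23999772} = - \frac{1012166449831}{1572057065316}$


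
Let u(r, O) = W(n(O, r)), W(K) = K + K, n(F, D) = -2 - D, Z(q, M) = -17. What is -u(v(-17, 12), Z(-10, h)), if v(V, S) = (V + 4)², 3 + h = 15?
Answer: 342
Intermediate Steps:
h = 12 (h = -3 + 15 = 12)
v(V, S) = (4 + V)²
W(K) = 2*K
u(r, O) = -4 - 2*r (u(r, O) = 2*(-2 - r) = -4 - 2*r)
-u(v(-17, 12), Z(-10, h)) = -(-4 - 2*(4 - 17)²) = -(-4 - 2*(-13)²) = -(-4 - 2*169) = -(-4 - 338) = -1*(-342) = 342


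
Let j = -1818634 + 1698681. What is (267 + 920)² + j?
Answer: 1289016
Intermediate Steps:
j = -119953
(267 + 920)² + j = (267 + 920)² - 119953 = 1187² - 119953 = 1408969 - 119953 = 1289016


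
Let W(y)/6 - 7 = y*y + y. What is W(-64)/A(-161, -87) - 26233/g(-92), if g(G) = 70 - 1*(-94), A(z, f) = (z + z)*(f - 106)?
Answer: -116164403/727996 ≈ -159.57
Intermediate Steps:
A(z, f) = 2*z*(-106 + f) (A(z, f) = (2*z)*(-106 + f) = 2*z*(-106 + f))
W(y) = 42 + 6*y + 6*y² (W(y) = 42 + 6*(y*y + y) = 42 + 6*(y² + y) = 42 + 6*(y + y²) = 42 + (6*y + 6*y²) = 42 + 6*y + 6*y²)
g(G) = 164 (g(G) = 70 + 94 = 164)
W(-64)/A(-161, -87) - 26233/g(-92) = (42 + 6*(-64) + 6*(-64)²)/((2*(-161)*(-106 - 87))) - 26233/164 = (42 - 384 + 6*4096)/((2*(-161)*(-193))) - 26233*1/164 = (42 - 384 + 24576)/62146 - 26233/164 = 24234*(1/62146) - 26233/164 = 1731/4439 - 26233/164 = -116164403/727996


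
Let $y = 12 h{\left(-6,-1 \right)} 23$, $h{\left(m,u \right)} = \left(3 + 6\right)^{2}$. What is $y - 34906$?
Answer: $-12550$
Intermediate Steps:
$h{\left(m,u \right)} = 81$ ($h{\left(m,u \right)} = 9^{2} = 81$)
$y = 22356$ ($y = 12 \cdot 81 \cdot 23 = 972 \cdot 23 = 22356$)
$y - 34906 = 22356 - 34906 = -12550$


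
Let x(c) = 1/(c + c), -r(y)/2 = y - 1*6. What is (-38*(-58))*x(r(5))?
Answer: 551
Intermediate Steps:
r(y) = 12 - 2*y (r(y) = -2*(y - 1*6) = -2*(y - 6) = -2*(-6 + y) = 12 - 2*y)
x(c) = 1/(2*c)
(-38*(-58))*x(r(5)) = (-38*(-58))*(1/(2*(12 - 2*5))) = 2204*(1/(2*(12 - 10))) = 2204*((½)/2) = 2204*((½)*(½)) = 2204*(¼) = 551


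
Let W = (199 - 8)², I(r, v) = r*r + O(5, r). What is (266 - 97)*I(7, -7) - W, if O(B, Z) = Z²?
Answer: -19919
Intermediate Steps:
I(r, v) = 2*r² (I(r, v) = r*r + r² = r² + r² = 2*r²)
W = 36481 (W = 191² = 36481)
(266 - 97)*I(7, -7) - W = (266 - 97)*(2*7²) - 1*36481 = 169*(2*49) - 36481 = 169*98 - 36481 = 16562 - 36481 = -19919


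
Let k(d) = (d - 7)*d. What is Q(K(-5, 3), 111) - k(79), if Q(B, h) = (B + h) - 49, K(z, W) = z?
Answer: -5631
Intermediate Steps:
k(d) = d*(-7 + d) (k(d) = (-7 + d)*d = d*(-7 + d))
Q(B, h) = -49 + B + h
Q(K(-5, 3), 111) - k(79) = (-49 - 5 + 111) - 79*(-7 + 79) = 57 - 79*72 = 57 - 1*5688 = 57 - 5688 = -5631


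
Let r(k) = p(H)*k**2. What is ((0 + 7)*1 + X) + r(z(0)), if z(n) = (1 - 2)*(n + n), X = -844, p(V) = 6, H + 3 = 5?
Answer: -837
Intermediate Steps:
H = 2 (H = -3 + 5 = 2)
z(n) = -2*n
r(k) = 6*k**2
((0 + 7)*1 + X) + r(z(0)) = ((0 + 7)*1 - 844) + 6*(-2*0)**2 = (7*1 - 844) + 6*0**2 = (7 - 844) + 6*0 = -837 + 0 = -837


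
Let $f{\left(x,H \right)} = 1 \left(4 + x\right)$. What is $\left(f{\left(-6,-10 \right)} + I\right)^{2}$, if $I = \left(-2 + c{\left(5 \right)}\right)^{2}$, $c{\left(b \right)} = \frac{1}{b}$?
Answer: $\frac{961}{625} \approx 1.5376$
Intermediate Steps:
$f{\left(x,H \right)} = 4 + x$
$I = \frac{81}{25}$ ($I = \left(-2 + \frac{1}{5}\right)^{2} = \left(- \frac{9}{5}\right)^{2} = \frac{81}{25} \approx 3.24$)
$\left(f{\left(-6,-10 \right)} + I\right)^{2} = \left(\left(4 - 6\right) + \frac{81}{25}\right)^{2} = \left(-2 + \frac{81}{25}\right)^{2} = \left(\frac{31}{25}\right)^{2} = \frac{961}{625}$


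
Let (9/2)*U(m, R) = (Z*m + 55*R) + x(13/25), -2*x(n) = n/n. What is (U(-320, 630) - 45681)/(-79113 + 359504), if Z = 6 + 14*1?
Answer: -118210/841173 ≈ -0.14053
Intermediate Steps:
x(n) = -½ (x(n) = -n/(2*n) = -½*1 = -½)
Z = 20 (Z = 6 + 14 = 20)
U(m, R) = -⅑ + 40*m/9 + 110*R/9 (U(m, R) = 2*((20*m + 55*R) - ½)/9 = 2*(-½ + 20*m + 55*R)/9 = -⅑ + 40*m/9 + 110*R/9)
(U(-320, 630) - 45681)/(-79113 + 359504) = ((-⅑ + (40/9)*(-320) + (110/9)*630) - 45681)/(-79113 + 359504) = ((-⅑ - 12800/9 + 7700) - 45681)/280391 = (18833/3 - 45681)*(1/280391) = -118210/3*1/280391 = -118210/841173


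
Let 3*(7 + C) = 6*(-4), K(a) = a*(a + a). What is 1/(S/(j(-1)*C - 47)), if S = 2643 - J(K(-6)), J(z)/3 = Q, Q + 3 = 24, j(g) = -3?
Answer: -1/1290 ≈ -0.00077519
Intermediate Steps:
K(a) = 2*a² (K(a) = a*(2*a) = 2*a²)
C = -15 (C = -7 + (6*(-4))/3 = -7 + (⅓)*(-24) = -7 - 8 = -15)
Q = 21 (Q = -3 + 24 = 21)
J(z) = 63 (J(z) = 3*21 = 63)
S = 2580 (S = 2643 - 1*63 = 2643 - 63 = 2580)
1/(S/(j(-1)*C - 47)) = 1/(2580/(-3*(-15) - 47)) = 1/(2580/(45 - 47)) = 1/(2580/(-2)) = 1/(2580*(-½)) = 1/(-1290) = -1/1290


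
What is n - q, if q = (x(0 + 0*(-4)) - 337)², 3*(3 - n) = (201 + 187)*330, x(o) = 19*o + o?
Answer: -156246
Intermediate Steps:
x(o) = 20*o
n = -42677 (n = 3 - (201 + 187)*330/3 = 3 - 388*330/3 = 3 - ⅓*128040 = 3 - 42680 = -42677)
q = 113569 (q = (20*(0 + 0*(-4)) - 337)² = (20*(0 + 0) - 337)² = (20*0 - 337)² = (0 - 337)² = (-337)² = 113569)
n - q = -42677 - 1*113569 = -42677 - 113569 = -156246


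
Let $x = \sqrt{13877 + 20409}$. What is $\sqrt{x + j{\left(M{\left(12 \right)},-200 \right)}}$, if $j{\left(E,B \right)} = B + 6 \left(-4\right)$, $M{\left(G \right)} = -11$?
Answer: $\sqrt{-224 + \sqrt{34286}} \approx 6.2318 i$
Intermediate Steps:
$j{\left(E,B \right)} = -24 + B$ ($j{\left(E,B \right)} = B - 24 = -24 + B$)
$x = \sqrt{34286} \approx 185.16$
$\sqrt{x + j{\left(M{\left(12 \right)},-200 \right)}} = \sqrt{\sqrt{34286} - 224} = \sqrt{-224 + \sqrt{34286}}$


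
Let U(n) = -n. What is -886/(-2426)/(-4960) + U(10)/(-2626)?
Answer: 29500741/7899638240 ≈ 0.0037344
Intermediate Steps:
-886/(-2426)/(-4960) + U(10)/(-2626) = -886/(-2426)/(-4960) - 1*10/(-2626) = -886*(-1/2426)*(-1/4960) - 10*(-1/2626) = (443/1213)*(-1/4960) + 5/1313 = -443/6016480 + 5/1313 = 29500741/7899638240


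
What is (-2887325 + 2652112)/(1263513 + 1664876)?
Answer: -235213/2928389 ≈ -0.080322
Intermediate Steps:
(-2887325 + 2652112)/(1263513 + 1664876) = -235213/2928389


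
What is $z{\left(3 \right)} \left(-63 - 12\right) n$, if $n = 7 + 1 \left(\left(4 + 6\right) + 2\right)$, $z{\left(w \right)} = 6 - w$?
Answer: $-4275$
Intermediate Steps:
$n = 19$ ($n = 7 + 1 \left(10 + 2\right) = 7 + 1 \cdot 12 = 7 + 12 = 19$)
$z{\left(3 \right)} \left(-63 - 12\right) n = \left(6 - 3\right) \left(-63 - 12\right) 19 = 3 \left(-75\right) 19 = \left(-225\right) 19 = -4275$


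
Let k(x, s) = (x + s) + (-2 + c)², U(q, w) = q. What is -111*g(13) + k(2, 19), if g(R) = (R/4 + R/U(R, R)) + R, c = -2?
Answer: -7511/4 ≈ -1877.8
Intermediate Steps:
k(x, s) = 16 + s + x (k(x, s) = (x + s) + (-2 - 2)² = (s + x) + (-4)² = (s + x) + 16 = 16 + s + x)
g(R) = 1 + 5*R/4 (g(R) = (R/4 + R/R) + R = (R*(¼) + 1) + R = (R/4 + 1) + R = (1 + R/4) + R = 1 + 5*R/4)
-111*g(13) + k(2, 19) = -111*(1 + (5/4)*13) + (16 + 19 + 2) = -111*(1 + 65/4) + 37 = -111*69/4 + 37 = -7659/4 + 37 = -7511/4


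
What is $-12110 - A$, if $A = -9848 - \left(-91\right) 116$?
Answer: $-12818$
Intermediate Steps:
$A = 708$ ($A = -9848 - -10556 = -9848 + 10556 = 708$)
$-12110 - A = -12110 - 708 = -12818$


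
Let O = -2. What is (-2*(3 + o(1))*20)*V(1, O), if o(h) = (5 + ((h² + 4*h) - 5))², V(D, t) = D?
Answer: -1120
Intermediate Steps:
o(h) = (h² + 4*h)² (o(h) = (5 + (-5 + h² + 4*h))² = (h² + 4*h)²)
(-2*(3 + o(1))*20)*V(1, O) = (-2*(3 + 1²*(4 + 1)²)*20)*1 = (-2*(3 + 1*5²)*20)*1 = (-2*(3 + 1*25)*20)*1 = (-2*(3 + 25)*20)*1 = (-2*28*20)*1 = -56*20*1 = -1120*1 = -1120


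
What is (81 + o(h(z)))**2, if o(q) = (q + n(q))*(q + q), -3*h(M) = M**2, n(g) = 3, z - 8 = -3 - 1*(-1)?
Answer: 88209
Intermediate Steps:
z = 6 (z = 8 + (-3 - 1*(-1)) = 8 + (-3 + 1) = 8 - 2 = 6)
h(M) = -M**2/3
o(q) = 2*q*(3 + q) (o(q) = (q + 3)*(q + q) = (3 + q)*(2*q) = 2*q*(3 + q))
(81 + o(h(z)))**2 = (81 + 2*(-1/3*6**2)*(3 - 1/3*6**2))**2 = (81 + 2*(-1/3*36)*(3 - 1/3*36))**2 = (81 + 2*(-12)*(3 - 12))**2 = (81 + 2*(-12)*(-9))**2 = (81 + 216)**2 = 297**2 = 88209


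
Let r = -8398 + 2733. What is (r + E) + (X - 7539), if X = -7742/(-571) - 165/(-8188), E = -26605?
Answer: -186057442821/4675348 ≈ -39795.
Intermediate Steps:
r = -5665
X = 63485711/4675348 (X = -7742*(-1/571) - 165*(-1/8188) = 7742/571 + 165/8188 = 63485711/4675348 ≈ 13.579)
(r + E) + (X - 7539) = (-5665 - 26605) + (63485711/4675348 - 7539) = -32270 - 35183962861/4675348 = -186057442821/4675348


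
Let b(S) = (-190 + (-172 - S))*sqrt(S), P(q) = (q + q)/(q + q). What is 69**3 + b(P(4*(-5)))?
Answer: 328146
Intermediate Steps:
P(q) = 1 (P(q) = (2*q)/((2*q)) = (2*q)*(1/(2*q)) = 1)
b(S) = sqrt(S)*(-362 - S) (b(S) = (-362 - S)*sqrt(S) = sqrt(S)*(-362 - S))
69**3 + b(P(4*(-5))) = 69**3 + sqrt(1)*(-362 - 1*1) = 328509 + 1*(-362 - 1) = 328509 + 1*(-363) = 328509 - 363 = 328146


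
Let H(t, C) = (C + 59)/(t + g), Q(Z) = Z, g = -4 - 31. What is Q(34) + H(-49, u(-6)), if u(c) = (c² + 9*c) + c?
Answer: 403/12 ≈ 33.583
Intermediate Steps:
g = -35
u(c) = c² + 10*c
H(t, C) = (59 + C)/(-35 + t) (H(t, C) = (C + 59)/(t - 35) = (59 + C)/(-35 + t))
Q(34) + H(-49, u(-6)) = 34 + (59 - 6*(10 - 6))/(-35 - 49) = 34 + (59 - 6*4)/(-84) = 34 - (59 - 24)/84 = 34 - 1/84*35 = 34 - 5/12 = 403/12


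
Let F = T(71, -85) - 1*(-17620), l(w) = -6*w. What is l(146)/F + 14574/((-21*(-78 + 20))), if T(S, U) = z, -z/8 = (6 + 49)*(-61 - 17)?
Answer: 4499444/376565 ≈ 11.949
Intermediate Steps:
z = 34320 (z = -8*(6 + 49)*(-61 - 17) = -440*(-78) = -8*(-4290) = 34320)
T(S, U) = 34320
F = 51940 (F = 34320 - 1*(-17620) = 34320 + 17620 = 51940)
l(146)/F + 14574/((-21*(-78 + 20))) = -6*146/51940 + 14574/((-21*(-78 + 20))) = -876*1/51940 + 14574/((-21*(-58))) = -219/12985 + 14574/1218 = -219/12985 + 14574*(1/1218) = -219/12985 + 347/29 = 4499444/376565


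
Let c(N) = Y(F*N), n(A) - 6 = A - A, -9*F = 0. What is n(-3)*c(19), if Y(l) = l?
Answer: 0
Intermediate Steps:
F = 0 (F = -⅑*0 = 0)
n(A) = 6 (n(A) = 6 + (A - A) = 6 + 0 = 6)
c(N) = 0 (c(N) = 0*N = 0)
n(-3)*c(19) = 6*0 = 0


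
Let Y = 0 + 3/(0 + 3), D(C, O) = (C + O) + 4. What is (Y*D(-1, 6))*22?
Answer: 198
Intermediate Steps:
D(C, O) = 4 + C + O
Y = 1 (Y = 0 + 3/3 = 0 + 3*(⅓) = 0 + 1 = 1)
(Y*D(-1, 6))*22 = (1*(4 - 1 + 6))*22 = (1*9)*22 = 9*22 = 198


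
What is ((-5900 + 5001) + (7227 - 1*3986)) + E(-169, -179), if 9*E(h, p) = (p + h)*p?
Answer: 27790/3 ≈ 9263.3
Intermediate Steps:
E(h, p) = p*(h + p)/9 (E(h, p) = ((p + h)*p)/9 = ((h + p)*p)/9 = (p*(h + p))/9 = p*(h + p)/9)
((-5900 + 5001) + (7227 - 1*3986)) + E(-169, -179) = ((-5900 + 5001) + (7227 - 1*3986)) + (1/9)*(-179)*(-169 - 179) = (-899 + (7227 - 3986)) + (1/9)*(-179)*(-348) = (-899 + 3241) + 20764/3 = 2342 + 20764/3 = 27790/3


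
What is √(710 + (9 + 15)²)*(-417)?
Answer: -417*√1286 ≈ -14954.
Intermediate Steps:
√(710 + (9 + 15)²)*(-417) = √(710 + 24²)*(-417) = √(710 + 576)*(-417) = √1286*(-417) = -417*√1286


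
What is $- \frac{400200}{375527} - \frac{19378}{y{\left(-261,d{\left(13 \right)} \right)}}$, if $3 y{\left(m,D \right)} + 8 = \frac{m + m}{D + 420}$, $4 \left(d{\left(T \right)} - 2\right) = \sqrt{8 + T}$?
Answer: $\frac{35904537936425319}{5705877406640} + \frac{7586487 \sqrt{21}}{15194320} \approx 6294.8$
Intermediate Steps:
$d{\left(T \right)} = 2 + \frac{\sqrt{8 + T}}{4}$
$y{\left(m,D \right)} = - \frac{8}{3} + \frac{2 m}{3 \left(420 + D\right)}$ ($y{\left(m,D \right)} = - \frac{8}{3} + \frac{\left(m + m\right) \frac{1}{D + 420}}{3} = - \frac{8}{3} + \frac{2 m \frac{1}{420 + D}}{3} = - \frac{8}{3} + \frac{2 m}{3 \left(420 + D\right)}$)
$- \frac{400200}{375527} - \frac{19378}{y{\left(-261,d{\left(13 \right)} \right)}} = - \frac{400200}{375527} - \frac{19378}{\frac{2}{3} \frac{1}{420 + \left(2 + \frac{\sqrt{8 + 13}}{4}\right)} \left(-1680 - 261 - 4 \left(2 + \frac{\sqrt{8 + 13}}{4}\right)\right)} = \left(-400200\right) \frac{1}{375527} - \frac{19378}{\frac{2}{3} \frac{1}{420 + \left(2 + \frac{\sqrt{21}}{4}\right)} \left(-1680 - 261 - 4 \left(2 + \frac{\sqrt{21}}{4}\right)\right)} = - \frac{400200}{375527} - \frac{19378}{\frac{2}{3} \frac{1}{422 + \frac{\sqrt{21}}{4}} \left(-1680 - 261 - \left(8 + \sqrt{21}\right)\right)} = - \frac{400200}{375527} - \frac{19378}{\frac{2}{3} \frac{1}{422 + \frac{\sqrt{21}}{4}} \left(-1949 - \sqrt{21}\right)} = - \frac{400200}{375527} - 19378 \frac{3 \left(422 + \frac{\sqrt{21}}{4}\right)}{2 \left(-1949 - \sqrt{21}\right)} = - \frac{400200}{375527} - \frac{29067 \left(422 + \frac{\sqrt{21}}{4}\right)}{-1949 - \sqrt{21}}$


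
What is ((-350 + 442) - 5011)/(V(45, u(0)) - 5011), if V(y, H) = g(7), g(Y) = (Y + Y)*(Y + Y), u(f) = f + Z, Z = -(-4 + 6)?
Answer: 4919/4815 ≈ 1.0216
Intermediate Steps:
Z = -2 (Z = -1*2 = -2)
u(f) = -2 + f (u(f) = f - 2 = -2 + f)
g(Y) = 4*Y² (g(Y) = (2*Y)*(2*Y) = 4*Y²)
V(y, H) = 196 (V(y, H) = 4*7² = 4*49 = 196)
((-350 + 442) - 5011)/(V(45, u(0)) - 5011) = ((-350 + 442) - 5011)/(196 - 5011) = (92 - 5011)/(-4815) = -4919*(-1/4815) = 4919/4815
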